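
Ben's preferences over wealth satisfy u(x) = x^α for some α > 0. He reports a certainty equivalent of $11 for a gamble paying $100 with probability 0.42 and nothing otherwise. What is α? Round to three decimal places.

α ≈ 0.393

EU(lottery) = 0.42·100^α + 0.58·0 = 0.42·100^α.
Indifference: 11^α = 0.42·100^α, so (11/100)^α = 0.42.
Taking logs: α·ln(11/100) = ln(0.42), so α = -0.867501 / -2.207275 ≈ 0.393.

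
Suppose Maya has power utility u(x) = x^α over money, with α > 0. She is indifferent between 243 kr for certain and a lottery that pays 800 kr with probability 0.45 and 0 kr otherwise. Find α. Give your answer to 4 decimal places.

Since u(0) = 0, the lottery's EU is 0.45·800^α.
Setting u(243) equal to that: 243^α = 0.45·800^α ⇒ (243/800)^α = 0.45.
Taking logs: α·ln(243/800) = ln(0.45), so α = -0.7985077 / -1.1915503 ≈ 0.6701.

α ≈ 0.6701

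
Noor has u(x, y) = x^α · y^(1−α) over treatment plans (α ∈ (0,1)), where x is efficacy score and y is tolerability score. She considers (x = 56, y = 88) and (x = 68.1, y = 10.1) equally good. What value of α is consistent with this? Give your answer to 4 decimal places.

Indifference: 56^α · 88^(1−α) = 68.1^α · 10.1^(1−α).
Taking logs: α·ln 56 + (1−α)·ln 88 = α·ln 68.1 + (1−α)·ln 10.1, i.e. α·-0.1956255 = (1−α)·-2.1648014.
Thus α·(-2.3604269) = -2.1648014, so α = -2.1648014/-2.3604269 ≈ 0.9171.

α ≈ 0.9171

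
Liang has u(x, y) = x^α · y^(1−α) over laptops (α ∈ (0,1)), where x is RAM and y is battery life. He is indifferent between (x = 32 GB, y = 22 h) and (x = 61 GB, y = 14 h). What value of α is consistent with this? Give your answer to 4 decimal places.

α ≈ 0.4120

The Cobb–Douglas utilities coincide, so 32^α·22^(1−α) = 61^α·14^(1−α).
Rearrange to (32/61)^α = (14/22)^(1−α) and take logs: α·-0.6451380 = (1−α)·-0.4519851.
So α/(1−α) = (-0.4519851)/(-0.6451380) = 0.7006022, and α = 0.7006022/1.7006022 ≈ 0.4120.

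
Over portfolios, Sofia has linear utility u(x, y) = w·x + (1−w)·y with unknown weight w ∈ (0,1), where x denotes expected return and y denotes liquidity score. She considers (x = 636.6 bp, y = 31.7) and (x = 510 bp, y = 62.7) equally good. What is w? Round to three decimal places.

Indifference: w·636.6 + (1−w)·31.7 = w·510 + (1−w)·62.7.
Rearranging, 126.6·w − 31·(1−w) = 0.
So w/(1−w) = 31/126.6 = 0.2449, giving w = 31/(126.6+31) = 0.197.

w = 0.197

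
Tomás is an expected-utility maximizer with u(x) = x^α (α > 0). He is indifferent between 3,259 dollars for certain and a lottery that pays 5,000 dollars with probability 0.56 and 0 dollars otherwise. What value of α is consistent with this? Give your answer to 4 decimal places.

α ≈ 1.3547

The lottery's expected utility is 0.56·u(5000) + 0.44·u(0) = 0.56·5000^α (since u(0) = 0 for α > 0).
Indifference: 3259^α = 0.56·5000^α, so (3259/5000)^α = 0.56.
Take logs: α = ln 0.56 / ln(3259/5000) ≈ 1.354661.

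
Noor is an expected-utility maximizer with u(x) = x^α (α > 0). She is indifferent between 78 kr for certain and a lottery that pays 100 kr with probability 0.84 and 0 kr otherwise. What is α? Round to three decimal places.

α ≈ 0.702

The lottery's expected utility is 0.84·u(100) + 0.16·u(0) = 0.84·100^α (since u(0) = 0 for α > 0).
Setting u(78) equal to that: 78^α = 0.84·100^α ⇒ (78/100)^α = 0.84.
Taking logs: α·ln(78/100) = ln(0.84), so α = -0.174353 / -0.248461 ≈ 0.702.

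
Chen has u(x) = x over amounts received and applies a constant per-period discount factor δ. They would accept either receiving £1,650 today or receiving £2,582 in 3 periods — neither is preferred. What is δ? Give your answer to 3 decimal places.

δ ≈ 0.861

Equating discounted utilities: u(1650) = δ^3·u(2582) ⇒ δ^3 = u(1650)/u(2582).
With u(x) = x: δ^3 = 1650/2582 = 0.63904.
Hence δ = (0.63904)^(1/3) = 0.86134.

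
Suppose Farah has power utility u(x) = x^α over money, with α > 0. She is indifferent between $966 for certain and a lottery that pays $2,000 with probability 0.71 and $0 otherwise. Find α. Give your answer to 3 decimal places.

EU(lottery) = 0.71·2000^α + 0.29·0 = 0.71·2000^α.
Indifference: 966^α = 0.71·2000^α, so (966/2000)^α = 0.71.
Take logs: α = ln 0.71 / ln(966/2000) ≈ 0.47062.

α ≈ 0.471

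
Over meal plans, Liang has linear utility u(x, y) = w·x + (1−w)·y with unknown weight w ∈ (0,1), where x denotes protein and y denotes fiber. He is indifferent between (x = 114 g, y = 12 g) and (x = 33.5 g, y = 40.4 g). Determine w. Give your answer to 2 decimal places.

Indifference: w·114 + (1−w)·12 = w·33.5 + (1−w)·40.4.
Rearranging, 80.5·w − 28.4·(1−w) = 0.
Hence w = 28.4/(80.5+28.4) = 28.4/108.9 = 0.26.

w = 0.26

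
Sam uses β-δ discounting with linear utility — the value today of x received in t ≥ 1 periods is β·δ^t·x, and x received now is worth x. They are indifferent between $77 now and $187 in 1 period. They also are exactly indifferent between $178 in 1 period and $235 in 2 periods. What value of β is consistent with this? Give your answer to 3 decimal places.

β ≈ 0.544

From the later pair, β·δ^1·178 = β·δ^2·235; dividing through, δ = 178/235 = 0.75745.
Substituting δ into 77 = β·δ·187: β = 77/(141.643) ≈ 0.544.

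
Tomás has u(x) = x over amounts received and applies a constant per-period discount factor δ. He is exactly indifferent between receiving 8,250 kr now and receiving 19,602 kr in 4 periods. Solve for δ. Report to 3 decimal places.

δ ≈ 0.805

The payoff in 4 periods is discounted by δ^4, so u(8250) = δ^4·u(19602) and δ^4 = u(8250)/u(19602).
With u(x) = x: δ^4 = 8250/19602 = 0.42088.
So δ = 0.42088^(1/4) ≈ 0.805.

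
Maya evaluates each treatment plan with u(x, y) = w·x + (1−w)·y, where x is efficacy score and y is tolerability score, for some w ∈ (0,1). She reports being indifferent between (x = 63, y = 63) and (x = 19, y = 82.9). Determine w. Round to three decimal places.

u(63,63) = u(19,82.9) means w·63 + (1−w)·63 = w·19 + (1−w)·82.9.
Collecting terms: w·44 = (1−w)·19.9.
The marginal rate of substitution is 19.9/44, so w = 19.9/(44+19.9) = 0.311.

w = 0.311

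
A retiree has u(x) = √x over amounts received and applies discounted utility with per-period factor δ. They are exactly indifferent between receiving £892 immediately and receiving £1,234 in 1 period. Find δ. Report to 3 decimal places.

The payoff in 1 period is discounted by δ, so u(892) = δ·u(1234) and δ = u(892)/u(1234).
With u(x) = √x: δ = √892/√1234 = √(892/1234) = 0.85021.

δ ≈ 0.850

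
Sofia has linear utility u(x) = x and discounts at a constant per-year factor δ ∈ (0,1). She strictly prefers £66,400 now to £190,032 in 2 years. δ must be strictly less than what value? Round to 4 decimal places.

Under u(x) = x this choice says 66400 > δ^2·190032.
Hence δ^2 < 66400/190032 = 0.34941, and x ↦ x^(1/2) is increasing on (0,∞).
δ < (66400/190032)^(1/2) ≈ 0.5911.

δ < 0.5911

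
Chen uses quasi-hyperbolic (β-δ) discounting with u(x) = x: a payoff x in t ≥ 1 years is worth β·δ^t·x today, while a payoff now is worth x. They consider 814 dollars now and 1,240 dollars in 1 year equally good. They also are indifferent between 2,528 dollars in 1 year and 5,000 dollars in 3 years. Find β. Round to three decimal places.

Both payoffs in the second observation are in the future, so β drops out: δ^1·2528 = δ^3·5000 ⇒ δ^2 = 2528/5000 = 0.50560, so δ = 0.71106.
The first indifference: 814 = β·δ·1240, so β = 814/(δ·1240) = 814/(0.71106·1240) ≈ 0.923.

β ≈ 0.923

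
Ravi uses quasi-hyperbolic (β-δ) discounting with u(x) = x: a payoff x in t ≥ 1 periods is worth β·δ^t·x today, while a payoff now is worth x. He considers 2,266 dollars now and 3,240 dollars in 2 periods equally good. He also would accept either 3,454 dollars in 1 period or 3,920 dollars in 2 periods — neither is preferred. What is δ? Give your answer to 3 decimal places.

From the later pair, β·δ^1·3454 = β·δ^2·3920; dividing through, δ = 3454/3920 = 0.88112.

δ ≈ 0.881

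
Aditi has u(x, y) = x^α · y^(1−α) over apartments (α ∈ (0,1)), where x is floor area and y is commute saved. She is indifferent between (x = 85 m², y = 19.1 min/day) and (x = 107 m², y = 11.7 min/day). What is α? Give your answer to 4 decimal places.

α ≈ 0.6804

Set the two utilities equal: 85^α·19.1^(1−α) = 107^α·11.7^(1−α).
Taking logs: α·ln 85 + (1−α)·ln 19.1 = α·ln 107 + (1−α)·ln 11.7, i.e. α·-0.2301776 = (1−α)·-0.4900995.
With A = -0.2301776 and B = -0.4900995: α·A = (1−α)·B, so α = B/(A+B) = -0.4900995/-0.7202771 ≈ 0.6804.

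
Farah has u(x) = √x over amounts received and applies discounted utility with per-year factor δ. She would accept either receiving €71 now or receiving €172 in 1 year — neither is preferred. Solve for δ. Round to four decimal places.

The payoff in 1 year is discounted by δ, so u(71) = δ·u(172) and δ = u(71)/u(172).
Since u(x) = √x, δ = √(71/172) = 0.64249.

δ ≈ 0.6425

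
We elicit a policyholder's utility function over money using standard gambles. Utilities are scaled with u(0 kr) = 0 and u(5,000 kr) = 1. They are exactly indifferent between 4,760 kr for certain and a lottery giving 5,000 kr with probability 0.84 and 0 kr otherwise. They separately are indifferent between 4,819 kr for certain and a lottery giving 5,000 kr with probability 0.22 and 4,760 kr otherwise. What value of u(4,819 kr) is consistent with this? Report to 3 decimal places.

0.875

First, u(4,760 kr) = 0.84·u(5,000 kr) + 0.16·u(0 kr) = 0.84.
Chaining: u(4,819 kr) = 0.22·1.00 + 0.78·0.84 = 0.8752.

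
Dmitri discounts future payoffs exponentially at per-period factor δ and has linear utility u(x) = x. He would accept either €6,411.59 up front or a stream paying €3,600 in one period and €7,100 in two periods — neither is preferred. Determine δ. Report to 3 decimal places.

δ ≈ 0.730

The stream is worth 3600δ + 7100δ² today, so 3600δ + 7100δ² = 6411.59.
Rearranged: 7100δ² + 3600δ − 6411.59 = 0.
δ = (−3600 + √(3600² + 4·7100·6411.59)) / (2·7100) = (−3600 + √195049156.00) / 14200 ≈ 0.730.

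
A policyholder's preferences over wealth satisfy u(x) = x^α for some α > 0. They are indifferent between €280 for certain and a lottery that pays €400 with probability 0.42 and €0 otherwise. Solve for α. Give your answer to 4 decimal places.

α ≈ 2.4322

The lottery's expected utility is 0.42·u(400) + 0.58·u(0) = 0.42·400^α (since u(0) = 0 for α > 0).
Indifference: 280^α = 0.42·400^α, so (280/400)^α = 0.42.
α = ln(0.42) / ln(280/400) = -0.8675006/-0.3566749 ≈ 2.4322.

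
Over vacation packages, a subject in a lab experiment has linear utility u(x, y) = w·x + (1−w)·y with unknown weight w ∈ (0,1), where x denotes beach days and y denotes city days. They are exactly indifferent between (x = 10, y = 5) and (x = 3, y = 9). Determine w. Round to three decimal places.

u(10,5) = u(3,9) means w·10 + (1−w)·5 = w·3 + (1−w)·9.
Rearranging, 7·w − 4·(1−w) = 0.
So w/(1−w) = 4/7 = 0.5714, giving w = 4/(7+4) = 0.364.

w = 0.364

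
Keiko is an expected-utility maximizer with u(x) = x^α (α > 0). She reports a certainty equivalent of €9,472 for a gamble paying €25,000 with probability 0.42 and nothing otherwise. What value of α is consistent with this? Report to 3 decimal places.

α ≈ 0.894

The lottery's expected utility is 0.42·u(25000) + 0.58·u(0) = 0.42·25000^α (since u(0) = 0 for α > 0).
Equating: 9472^α = 0.42·25000^α, i.e. 0.3789^α = 0.42.
α = ln(0.42) / ln(9472/25000) = -0.867501/-0.970536 ≈ 0.894.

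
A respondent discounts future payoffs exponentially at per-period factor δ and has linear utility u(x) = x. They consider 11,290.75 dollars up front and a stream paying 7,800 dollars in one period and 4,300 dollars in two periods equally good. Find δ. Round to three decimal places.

δ ≈ 0.950

Equating present values: 11290.75 = 7800δ + 4300δ².
That is, 4300δ² + 7800δ − 11290.75 = 0, a quadratic in δ.
The positive root is δ = [−7800 + √(7800² + 4·4300·11290.75)] / (2·4300) = (−7800 + 15970.000)/8600 ≈ 0.950.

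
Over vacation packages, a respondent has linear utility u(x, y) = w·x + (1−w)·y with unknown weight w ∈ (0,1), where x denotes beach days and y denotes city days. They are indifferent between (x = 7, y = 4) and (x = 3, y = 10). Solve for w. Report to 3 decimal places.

Indifference: w·7 + (1−w)·4 = w·3 + (1−w)·10.
w·(7−3) = (1−w)·(10−4), i.e. w·4 = (1−w)·6.
Hence w = 6/(4+6) = 6/10 = 0.600.

w = 0.600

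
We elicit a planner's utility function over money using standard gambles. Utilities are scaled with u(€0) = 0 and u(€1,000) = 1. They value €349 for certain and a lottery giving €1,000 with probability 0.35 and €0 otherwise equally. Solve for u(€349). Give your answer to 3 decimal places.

0.350

The indifference gives u(€349) = 0.35·u(€1,000) + 0.65·u(€0) = 0.35·1 + 0.65·0 = 0.35.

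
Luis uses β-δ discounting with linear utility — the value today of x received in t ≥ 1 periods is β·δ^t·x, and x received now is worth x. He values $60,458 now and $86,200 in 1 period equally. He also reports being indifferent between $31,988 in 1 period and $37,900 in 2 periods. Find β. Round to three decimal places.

β ≈ 0.831

Both payoffs in the second observation are in the future, so β drops out: δ^1·31988 = δ^2·37900 ⇒ δ = 31988/37900 = 0.84401.
Now use the now-vs-future pair: 60458 = β·δ·86200 gives β = 60458/(0.84401·86200) ≈ 0.831.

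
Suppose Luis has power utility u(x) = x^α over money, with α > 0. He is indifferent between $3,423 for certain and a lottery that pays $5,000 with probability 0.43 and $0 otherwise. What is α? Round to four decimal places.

α ≈ 2.2273

The lottery's expected utility is 0.43·u(5000) + 0.57·u(0) = 0.43·5000^α (since u(0) = 0 for α > 0).
Setting u(3423) equal to that: 3423^α = 0.43·5000^α ⇒ (3423/5000)^α = 0.43.
Taking logs: α·ln(3423/5000) = ln(0.43), so α = -0.8439701 / -0.3789206 ≈ 2.2273.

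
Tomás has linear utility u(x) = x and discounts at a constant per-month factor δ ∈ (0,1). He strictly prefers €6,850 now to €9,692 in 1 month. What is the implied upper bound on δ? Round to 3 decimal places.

δ < 0.707

Under u(x) = x this choice says 6850 > δ·9692.
Dividing through by 9692 gives δ < 0.70677.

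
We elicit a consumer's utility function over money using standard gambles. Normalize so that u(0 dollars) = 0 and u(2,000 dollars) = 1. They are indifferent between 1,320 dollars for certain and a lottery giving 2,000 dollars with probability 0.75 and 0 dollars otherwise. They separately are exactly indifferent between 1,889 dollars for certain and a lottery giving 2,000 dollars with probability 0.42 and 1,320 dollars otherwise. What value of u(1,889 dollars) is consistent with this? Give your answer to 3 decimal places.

0.855

From the first indifference, u(1,320 dollars) = 0.75·u(2,000 dollars) + 0.25·u(0 dollars) = 0.75·1 + 0.25·0 = 0.75.
Then u(1,889 dollars) = 0.42·u(2,000 dollars) + 0.58·u(1,320 dollars) = 0.42·1.00 + 0.58·0.75 = 0.8550.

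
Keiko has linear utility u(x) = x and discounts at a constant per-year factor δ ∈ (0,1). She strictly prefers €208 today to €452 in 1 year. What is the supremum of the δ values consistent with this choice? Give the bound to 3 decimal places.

δ < 0.460

Under u(x) = x this choice says 208 > δ·452.
So δ < 208/452 = 0.46018.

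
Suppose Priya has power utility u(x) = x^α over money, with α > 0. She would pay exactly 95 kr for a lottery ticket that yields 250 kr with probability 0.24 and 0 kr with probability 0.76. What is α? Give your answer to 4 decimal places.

α ≈ 1.4749

The lottery's expected utility is 0.24·u(250) + 0.76·u(0) = 0.24·250^α (since u(0) = 0 for α > 0).
Equating: 95^α = 0.24·250^α, i.e. 0.3800^α = 0.24.
α = ln(0.24) / ln(95/250) = -1.4271164/-0.9675840 ≈ 1.4749.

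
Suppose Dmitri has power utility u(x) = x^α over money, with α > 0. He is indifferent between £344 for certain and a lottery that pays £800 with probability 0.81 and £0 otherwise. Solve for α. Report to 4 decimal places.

The lottery's expected utility is 0.81·u(800) + 0.19·u(0) = 0.81·800^α (since u(0) = 0 for α > 0).
Equating: 344^α = 0.81·800^α, i.e. 0.4300^α = 0.81.
Taking logs: α·ln(344/800) = ln(0.81), so α = -0.2107210 / -0.8439701 ≈ 0.2497.

α ≈ 0.2497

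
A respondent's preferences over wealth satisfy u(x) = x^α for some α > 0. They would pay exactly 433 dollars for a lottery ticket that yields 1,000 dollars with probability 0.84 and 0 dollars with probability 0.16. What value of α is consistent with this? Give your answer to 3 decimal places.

α ≈ 0.208

EU(lottery) = 0.84·1000^α + 0.16·0 = 0.84·1000^α.
Indifference: 433^α = 0.84·1000^α, so (433/1000)^α = 0.84.
Taking logs: α·ln(433/1000) = ln(0.84), so α = -0.174353 / -0.837018 ≈ 0.208.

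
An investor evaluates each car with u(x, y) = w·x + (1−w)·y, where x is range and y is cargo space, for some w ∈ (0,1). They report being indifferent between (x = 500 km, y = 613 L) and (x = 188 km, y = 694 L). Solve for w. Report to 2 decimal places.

Indifference: w·500 + (1−w)·613 = w·188 + (1−w)·694.
Rearranging, 312·w − 81·(1−w) = 0.
The marginal rate of substitution is 81/312, so w = 81/(312+81) = 0.21.

w = 0.21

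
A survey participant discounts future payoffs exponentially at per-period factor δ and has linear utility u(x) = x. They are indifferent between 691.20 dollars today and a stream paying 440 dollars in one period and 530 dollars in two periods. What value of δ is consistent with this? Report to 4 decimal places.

Present value of the stream is 440·δ + 530·δ². Indifference gives 440δ + 530δ² = 691.20.
So 530δ² + 440δ − 691.20 = 0.
By the quadratic formula (taking the positive root), δ = (−440 + √1658944.00) / 1060 ≈ 0.8000.

δ ≈ 0.8000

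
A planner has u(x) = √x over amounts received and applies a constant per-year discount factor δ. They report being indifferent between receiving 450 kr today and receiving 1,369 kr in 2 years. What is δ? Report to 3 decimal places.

Equating discounted utilities: u(450) = δ^2·u(1369) ⇒ δ^2 = u(450)/u(1369).
With u(x) = √x: δ^2 = √450/√1369 = √(450/1369) = 0.57333.
So δ = 0.57333^(1/2) ≈ 0.757.

δ ≈ 0.757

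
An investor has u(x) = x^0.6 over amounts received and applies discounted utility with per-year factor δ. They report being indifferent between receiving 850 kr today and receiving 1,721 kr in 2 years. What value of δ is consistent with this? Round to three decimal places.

Equating discounted utilities: u(850) = δ^2·u(1721) ⇒ δ^2 = u(850)/u(1721).
With u(x) = x^0.6: δ^2 = 850^0.6/1721^0.6 = (850/1721)^0.6 = 0.65491.
Taking the square root: δ = 0.65491^(1/2) ≈ 0.809.

δ ≈ 0.809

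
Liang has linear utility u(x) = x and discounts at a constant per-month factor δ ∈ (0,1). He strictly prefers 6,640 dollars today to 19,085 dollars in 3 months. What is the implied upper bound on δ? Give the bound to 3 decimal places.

Comparing present values: 6640 > δ^3·19085.
So δ^3 < 6640/19085 = 0.34792; taking the cube root of both positive sides preserves the inequality.
δ < 0.34792^(1/3) = 0.703.

δ < 0.703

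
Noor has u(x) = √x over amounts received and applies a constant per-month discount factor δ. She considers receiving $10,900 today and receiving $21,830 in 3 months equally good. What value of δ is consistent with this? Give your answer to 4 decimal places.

Indifference means u(10900) = δ^3 · u(21830), so δ^3 = u(10900)/u(21830).
Since u(x) = √x, δ^3 = √(10900/21830) = 0.70662.
Taking the cube root: δ = 0.70662^(1/3) ≈ 0.8907.

δ ≈ 0.8907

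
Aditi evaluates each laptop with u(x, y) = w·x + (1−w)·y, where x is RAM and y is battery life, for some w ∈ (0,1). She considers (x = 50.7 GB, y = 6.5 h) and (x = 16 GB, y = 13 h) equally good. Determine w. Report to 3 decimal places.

u(50.7,6.5) = u(16,13) means w·50.7 + (1−w)·6.5 = w·16 + (1−w)·13.
Rearranging, 34.7·w − 6.5·(1−w) = 0.
Hence w = 6.5/(34.7+6.5) = 6.5/41.2 = 0.158.

w = 0.158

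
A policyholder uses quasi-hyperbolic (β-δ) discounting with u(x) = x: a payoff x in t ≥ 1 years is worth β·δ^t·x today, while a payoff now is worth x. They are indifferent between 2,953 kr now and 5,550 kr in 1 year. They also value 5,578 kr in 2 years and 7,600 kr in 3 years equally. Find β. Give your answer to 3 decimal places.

The second indifference involves only future payoffs, so β cancels: β·δ^2·5578 = β·δ^3·7600, giving δ = 5578/7600 = 0.73395.
Now use the now-vs-future pair: 2953 = β·δ·5550 gives β = 2953/(0.73395·5550) ≈ 0.725.

β ≈ 0.725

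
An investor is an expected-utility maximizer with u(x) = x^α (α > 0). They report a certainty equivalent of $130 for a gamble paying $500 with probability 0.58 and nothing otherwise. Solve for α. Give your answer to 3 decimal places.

α ≈ 0.404

Since u(0) = 0, the lottery's EU is 0.58·500^α.
Setting u(130) equal to that: 130^α = 0.58·500^α ⇒ (130/500)^α = 0.58.
Take logs: α = ln 0.58 / ln(130/500) ≈ 0.40438.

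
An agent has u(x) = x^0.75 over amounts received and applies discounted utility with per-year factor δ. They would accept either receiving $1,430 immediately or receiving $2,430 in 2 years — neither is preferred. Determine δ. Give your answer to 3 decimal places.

δ ≈ 0.820

Equating discounted utilities: u(1430) = δ^2·u(2430) ⇒ δ^2 = u(1430)/u(2430).
With u(x) = x^0.75: δ^2 = 1430^0.75/2430^0.75 = (1430/2430)^0.75 = 0.67189.
Hence δ = (0.67189)^(1/2) = 0.81969.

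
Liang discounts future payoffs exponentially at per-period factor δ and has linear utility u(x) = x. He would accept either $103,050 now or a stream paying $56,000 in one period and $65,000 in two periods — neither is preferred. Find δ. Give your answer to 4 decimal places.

Present value of the stream is 56000·δ + 65000·δ². Indifference gives 56000δ + 65000δ² = 103050.
That is, 65000δ² + 56000δ − 103050 = 0, a quadratic in δ.
By the quadratic formula (taking the positive root), δ = (−56000 + √29929000000.00) / 130000 ≈ 0.9000.

δ ≈ 0.9000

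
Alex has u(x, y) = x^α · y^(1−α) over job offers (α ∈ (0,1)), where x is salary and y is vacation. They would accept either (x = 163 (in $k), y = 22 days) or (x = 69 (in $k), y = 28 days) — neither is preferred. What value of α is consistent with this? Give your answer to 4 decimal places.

α ≈ 0.2191

The Cobb–Douglas utilities coincide, so 163^α·22^(1−α) = 69^α·28^(1−α).
Taking logs: α·ln 163 + (1−α)·ln 22 = α·ln 69 + (1−α)·ln 28, i.e. α·0.8596437 = (1−α)·0.2411621.
So α/(1−α) = (0.2411621)/(0.8596437) = 0.2805373, and α = 0.2805373/1.2805373 ≈ 0.2191.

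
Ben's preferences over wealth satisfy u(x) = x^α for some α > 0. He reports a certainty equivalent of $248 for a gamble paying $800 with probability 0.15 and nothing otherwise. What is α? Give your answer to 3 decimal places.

α ≈ 1.620

The lottery's expected utility is 0.15·u(800) + 0.85·u(0) = 0.15·800^α (since u(0) = 0 for α > 0).
Equating: 248^α = 0.15·800^α, i.e. 0.3100^α = 0.15.
Take logs: α = ln 0.15 / ln(248/800) ≈ 1.61983.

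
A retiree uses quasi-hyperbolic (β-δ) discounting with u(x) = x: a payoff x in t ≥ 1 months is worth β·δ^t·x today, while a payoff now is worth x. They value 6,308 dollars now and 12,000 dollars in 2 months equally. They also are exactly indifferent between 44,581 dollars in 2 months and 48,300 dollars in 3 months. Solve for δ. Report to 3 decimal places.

From the later pair, β·δ^2·44581 = β·δ^3·48300; dividing through, δ = 44581/48300 = 0.92300.

δ ≈ 0.923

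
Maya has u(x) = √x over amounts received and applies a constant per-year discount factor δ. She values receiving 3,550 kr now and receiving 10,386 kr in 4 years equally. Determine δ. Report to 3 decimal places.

The payoff in 4 years is discounted by δ^4, so u(3550) = δ^4·u(10386) and δ^4 = u(3550)/u(10386).
Since u(x) = √x, δ^4 = √(3550/10386) = 0.58464.
So δ = 0.58464^(1/4) ≈ 0.874.

δ ≈ 0.874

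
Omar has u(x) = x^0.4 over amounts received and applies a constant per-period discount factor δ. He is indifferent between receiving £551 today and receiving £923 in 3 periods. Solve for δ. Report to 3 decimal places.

The payoff in 3 periods is discounted by δ^3, so u(551) = δ^3·u(923) and δ^3 = u(551)/u(923).
Since u(x) = x^0.4, δ^3 = (551/923)^0.4 = 0.59697^0.4 = 0.81354.
So δ = 0.81354^(1/3) ≈ 0.934.

δ ≈ 0.934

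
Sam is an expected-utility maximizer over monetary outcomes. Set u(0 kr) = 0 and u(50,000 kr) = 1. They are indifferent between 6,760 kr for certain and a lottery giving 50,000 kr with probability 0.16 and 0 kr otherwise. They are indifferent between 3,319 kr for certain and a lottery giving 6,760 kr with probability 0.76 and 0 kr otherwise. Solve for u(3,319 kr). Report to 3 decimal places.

The first gamble pins u(6,760 kr): it must equal 0.16·1 + 0.84·0 = 0.16.
Chaining: u(3,319 kr) = 0.76·0.16 + 0.24·0.00 = 0.1216.

0.122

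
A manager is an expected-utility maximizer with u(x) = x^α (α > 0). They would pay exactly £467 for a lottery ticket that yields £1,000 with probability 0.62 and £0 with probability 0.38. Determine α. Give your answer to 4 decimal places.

α ≈ 0.6278

EU(lottery) = 0.62·1000^α + 0.38·0 = 0.62·1000^α.
Indifference: 467^α = 0.62·1000^α, so (467/1000)^α = 0.62.
Take logs: α = ln 0.62 / ln(467/1000) ≈ 0.627816.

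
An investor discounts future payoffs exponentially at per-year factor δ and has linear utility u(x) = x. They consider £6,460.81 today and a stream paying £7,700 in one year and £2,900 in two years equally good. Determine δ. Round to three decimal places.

δ ≈ 0.670

The stream is worth 7700δ + 2900δ² today, so 7700δ + 2900δ² = 6460.81.
Rearranged: 2900δ² + 7700δ − 6460.81 = 0.
δ = (−7700 + √(7700² + 4·2900·6460.81)) / (2·2900) = (−7700 + √134235396.00) / 5800 ≈ 0.670.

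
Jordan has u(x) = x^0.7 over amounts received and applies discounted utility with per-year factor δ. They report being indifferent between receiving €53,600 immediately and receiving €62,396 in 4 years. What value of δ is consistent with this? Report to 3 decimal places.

δ ≈ 0.974

Equating discounted utilities: u(53600) = δ^4·u(62396) ⇒ δ^4 = u(53600)/u(62396).
Since u(x) = x^0.7, δ^4 = (53600/62396)^0.7 = 0.85903^0.7 = 0.89910.
So δ = 0.89910^(1/4) ≈ 0.974.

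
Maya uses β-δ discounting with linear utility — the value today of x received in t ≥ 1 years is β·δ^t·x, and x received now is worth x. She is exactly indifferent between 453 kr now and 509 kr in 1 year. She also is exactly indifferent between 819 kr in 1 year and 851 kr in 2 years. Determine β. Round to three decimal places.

β ≈ 0.925

The second indifference involves only future payoffs, so β cancels: β·δ^1·819 = β·δ^2·851, giving δ = 819/851 = 0.96240.
Substituting δ into 453 = β·δ·509: β = 453/(489.860) ≈ 0.925.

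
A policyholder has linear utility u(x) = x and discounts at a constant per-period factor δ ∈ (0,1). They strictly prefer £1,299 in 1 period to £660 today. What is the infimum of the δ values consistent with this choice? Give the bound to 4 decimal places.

δ > 0.5081

The preference means 660 < δ·1299.
So δ > 660/1299 = 0.50808.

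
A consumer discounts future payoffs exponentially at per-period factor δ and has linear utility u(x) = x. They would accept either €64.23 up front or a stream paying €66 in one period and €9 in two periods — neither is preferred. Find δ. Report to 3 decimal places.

The stream is worth 66δ + 9δ² today, so 66δ + 9δ² = 64.23.
So 9δ² + 66δ − 64.23 = 0.
The positive root is δ = [−66 + √(66² + 4·9·64.23)] / (2·9) = (−66 + 81.660)/18 ≈ 0.870.

δ ≈ 0.870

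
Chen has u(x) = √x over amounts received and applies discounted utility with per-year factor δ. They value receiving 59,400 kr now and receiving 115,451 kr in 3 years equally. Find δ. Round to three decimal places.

δ ≈ 0.895

Equating discounted utilities: u(59400) = δ^3·u(115451) ⇒ δ^3 = u(59400)/u(115451).
Since u(x) = √x, δ^3 = √(59400/115451) = 0.71729.
Taking the cube root: δ = 0.71729^(1/3) ≈ 0.895.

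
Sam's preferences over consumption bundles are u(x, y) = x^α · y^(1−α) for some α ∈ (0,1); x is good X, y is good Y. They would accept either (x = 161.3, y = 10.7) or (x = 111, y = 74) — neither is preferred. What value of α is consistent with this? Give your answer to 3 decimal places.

α ≈ 0.838

Indifference: 161.3^α · 10.7^(1−α) = 111^α · 74^(1−α).
Rearrange to (161.3/111)^α = (74/10.7)^(1−α) and take logs: α·0.373736 = (1−α)·1.933821.
Thus α·(2.307557) = 1.933821, so α = 1.933821/2.307557 ≈ 0.838.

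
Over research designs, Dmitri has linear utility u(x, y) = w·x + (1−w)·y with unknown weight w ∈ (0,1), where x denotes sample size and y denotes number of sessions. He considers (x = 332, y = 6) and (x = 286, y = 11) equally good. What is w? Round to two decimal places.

w = 0.10

u(332,6) = u(286,11) means w·332 + (1−w)·6 = w·286 + (1−w)·11.
w·(332−286) = (1−w)·(11−6), i.e. w·46 = (1−w)·5.
So w/(1−w) = 5/46 = 0.1087, giving w = 5/(46+5) = 0.10.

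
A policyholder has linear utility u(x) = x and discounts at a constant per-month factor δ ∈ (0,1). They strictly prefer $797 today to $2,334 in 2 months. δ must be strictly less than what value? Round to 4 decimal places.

δ < 0.5844

Comparing present values: 797 > δ^2·2334.
Dividing by 2334: δ^2 < 0.34147. Both sides are positive, so the square root keeps the direction.
δ < 0.34147^(1/2) = 0.5844.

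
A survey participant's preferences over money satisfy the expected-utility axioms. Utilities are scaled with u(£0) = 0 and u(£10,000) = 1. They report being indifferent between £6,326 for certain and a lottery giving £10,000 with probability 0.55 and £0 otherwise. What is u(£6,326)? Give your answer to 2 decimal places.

0.55

u(£6,326) equals the lottery's expected utility: 0.55·1 + 0.45·0 = 0.55.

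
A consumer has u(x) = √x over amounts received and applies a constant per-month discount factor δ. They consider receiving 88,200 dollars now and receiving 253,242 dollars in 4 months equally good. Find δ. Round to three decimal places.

The payoff in 4 months is discounted by δ^4, so u(88200) = δ^4·u(253242) and δ^4 = u(88200)/u(253242).
With u(x) = √x: δ^4 = √88200/√253242 = √(88200/253242) = 0.59016.
Taking the 4th root: δ = 0.59016^(1/4) ≈ 0.876.

δ ≈ 0.876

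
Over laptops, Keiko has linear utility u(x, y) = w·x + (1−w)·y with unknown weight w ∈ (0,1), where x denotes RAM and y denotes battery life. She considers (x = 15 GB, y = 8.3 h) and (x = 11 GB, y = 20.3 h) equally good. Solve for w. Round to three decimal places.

w = 0.750

Indifference: w·15 + (1−w)·8.3 = w·11 + (1−w)·20.3.
Collecting terms: w·4 = (1−w)·12.
The marginal rate of substitution is 12/4, so w = 12/(4+12) = 0.750.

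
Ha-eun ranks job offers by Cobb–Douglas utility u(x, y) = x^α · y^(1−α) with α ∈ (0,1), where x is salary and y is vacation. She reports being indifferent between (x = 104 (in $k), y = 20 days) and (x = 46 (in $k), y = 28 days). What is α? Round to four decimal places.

Set the two utilities equal: 104^α·20^(1−α) = 46^α·28^(1−α).
Taking logs: α·ln 104 + (1−α)·ln 20 = α·ln 46 + (1−α)·ln 28, i.e. α·0.8157495 = (1−α)·0.3364722.
Thus α·(1.1522217) = 0.3364722, so α = 0.3364722/1.1522217 ≈ 0.2920.

α ≈ 0.2920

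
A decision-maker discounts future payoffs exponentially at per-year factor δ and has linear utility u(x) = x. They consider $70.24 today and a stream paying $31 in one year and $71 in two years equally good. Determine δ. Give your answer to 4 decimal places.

δ ≈ 0.8000

Equating present values: 70.24 = 31δ + 71δ².
So 71δ² + 31δ − 70.24 = 0.
By the quadratic formula (taking the positive root), δ = (−31 + √20909.16) / 142 ≈ 0.8000.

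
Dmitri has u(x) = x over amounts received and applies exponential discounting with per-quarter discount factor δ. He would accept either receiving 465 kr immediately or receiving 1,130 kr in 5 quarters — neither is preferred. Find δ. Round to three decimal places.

δ ≈ 0.837

Equating discounted utilities: u(465) = δ^5·u(1130) ⇒ δ^5 = u(465)/u(1130).
With u(x) = x: δ^5 = 465/1130 = 0.41150.
Taking the 5th root: δ = 0.41150^(1/5) ≈ 0.837.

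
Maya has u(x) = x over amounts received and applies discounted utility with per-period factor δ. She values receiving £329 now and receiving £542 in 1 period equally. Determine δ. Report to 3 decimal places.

δ ≈ 0.607

The payoff in 1 period is discounted by δ, so u(329) = δ·u(542) and δ = u(329)/u(542).
With u(x) = x: δ = 329/542 = 0.60701.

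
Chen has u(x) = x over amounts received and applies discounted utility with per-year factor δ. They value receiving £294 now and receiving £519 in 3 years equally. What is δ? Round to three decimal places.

δ ≈ 0.827

Indifference means u(294) = δ^3 · u(519), so δ^3 = u(294)/u(519).
With u(x) = x: δ^3 = 294/519 = 0.56647.
So δ = 0.56647^(1/3) ≈ 0.827.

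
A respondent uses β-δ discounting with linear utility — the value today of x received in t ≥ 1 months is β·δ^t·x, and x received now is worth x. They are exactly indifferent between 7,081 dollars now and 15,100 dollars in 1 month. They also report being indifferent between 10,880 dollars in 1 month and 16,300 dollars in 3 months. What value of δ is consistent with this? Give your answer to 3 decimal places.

δ ≈ 0.817

Both payoffs in the second observation are in the future, so β drops out: δ^1·10880 = δ^3·16300 ⇒ δ^2 = 10880/16300 = 0.66748, so δ = 0.81700.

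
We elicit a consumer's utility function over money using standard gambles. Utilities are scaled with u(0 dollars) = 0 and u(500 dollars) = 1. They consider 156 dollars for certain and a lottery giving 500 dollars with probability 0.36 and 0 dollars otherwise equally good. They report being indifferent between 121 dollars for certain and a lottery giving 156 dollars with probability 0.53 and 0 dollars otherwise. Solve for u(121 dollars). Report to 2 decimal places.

0.19

The first gamble pins u(156 dollars): it must equal 0.36·1 + 0.64·0 = 0.36.
The second indifference gives u(121 dollars) = 0.53·u(156 dollars) + 0.47·u(0 dollars) = 0.53·0.36 + 0.47·0.00 = 0.1908.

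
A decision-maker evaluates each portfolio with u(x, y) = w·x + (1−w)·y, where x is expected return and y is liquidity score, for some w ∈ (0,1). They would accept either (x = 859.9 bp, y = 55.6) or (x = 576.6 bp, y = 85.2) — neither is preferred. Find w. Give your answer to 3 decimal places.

Equating utilities: w·859.9 + (1−w)·55.6 = w·576.6 + (1−w)·85.2.
Collecting terms: w·283.3 = (1−w)·29.6.
So w/(1−w) = 29.6/283.3 = 0.1045, giving w = 29.6/(283.3+29.6) = 0.095.

w = 0.095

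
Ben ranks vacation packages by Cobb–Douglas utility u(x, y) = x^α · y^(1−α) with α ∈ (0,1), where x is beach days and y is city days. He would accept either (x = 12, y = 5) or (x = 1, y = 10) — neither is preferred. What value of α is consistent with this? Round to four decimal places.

α ≈ 0.2181

Indifference: 12^α · 5^(1−α) = 1^α · 10^(1−α).
Taking logs: α·ln 12 + (1−α)·ln 5 = α·ln 1 + (1−α)·ln 10, i.e. α·2.4849066 = (1−α)·0.6931472.
With A = 2.4849066 and B = 0.6931472: α·A = (1−α)·B, so α = B/(A+B) = 0.6931472/3.1780538 ≈ 0.2181.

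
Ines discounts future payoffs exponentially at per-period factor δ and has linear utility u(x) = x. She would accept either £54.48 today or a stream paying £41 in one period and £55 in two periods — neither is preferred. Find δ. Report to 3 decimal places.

δ ≈ 0.690

The stream is worth 41δ + 55δ² today, so 41δ + 55δ² = 54.48.
So 55δ² + 41δ − 54.48 = 0.
The positive root is δ = [−41 + √(41² + 4·55·54.48)] / (2·55) = (−41 + 116.904)/110 ≈ 0.690.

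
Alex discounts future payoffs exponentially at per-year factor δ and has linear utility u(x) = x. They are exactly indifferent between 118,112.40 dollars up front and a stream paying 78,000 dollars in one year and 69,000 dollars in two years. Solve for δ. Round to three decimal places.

δ ≈ 0.860

Equating present values: 118112.40 = 78000δ + 69000δ².
Rearranged: 69000δ² + 78000δ − 118112.40 = 0.
By the quadratic formula (taking the positive root), δ = (−78000 + √38683022400.00) / 138000 ≈ 0.860.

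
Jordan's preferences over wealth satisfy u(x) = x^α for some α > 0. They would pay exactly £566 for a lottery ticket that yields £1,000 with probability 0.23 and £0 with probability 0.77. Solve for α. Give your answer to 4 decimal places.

α ≈ 2.5822

The lottery's expected utility is 0.23·u(1000) + 0.77·u(0) = 0.23·1000^α (since u(0) = 0 for α > 0).
Indifference: 566^α = 0.23·1000^α, so (566/1000)^α = 0.23.
Taking logs: α·ln(566/1000) = ln(0.23), so α = -1.4696760 / -0.5691612 ≈ 2.5822.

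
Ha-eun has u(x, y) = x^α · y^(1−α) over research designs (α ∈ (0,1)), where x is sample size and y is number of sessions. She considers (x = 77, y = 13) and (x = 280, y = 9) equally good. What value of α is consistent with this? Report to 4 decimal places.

Indifference: 77^α · 13^(1−α) = 280^α · 9^(1−α).
(77/280)^α = (9/13)^(1−α); take logs: α·ln(77/280) = (1−α)·ln(9/13), i.e. α·-1.2909842 = (1−α)·-0.3677248.
With A = -1.2909842 and B = -0.3677248: α·A = (1−α)·B, so α = B/(A+B) = -0.3677248/-1.6587090 ≈ 0.2217.

α ≈ 0.2217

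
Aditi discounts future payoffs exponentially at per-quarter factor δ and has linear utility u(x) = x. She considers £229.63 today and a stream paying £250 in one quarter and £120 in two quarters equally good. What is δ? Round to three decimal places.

δ ≈ 0.690

The stream is worth 250δ + 120δ² today, so 250δ + 120δ² = 229.63.
That is, 120δ² + 250δ − 229.63 = 0, a quadratic in δ.
The positive root is δ = [−250 + √(250² + 4·120·229.63)] / (2·120) = (−250 + 415.599)/240 ≈ 0.690.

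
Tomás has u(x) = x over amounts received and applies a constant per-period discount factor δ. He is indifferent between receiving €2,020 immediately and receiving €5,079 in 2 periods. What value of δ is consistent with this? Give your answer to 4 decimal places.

δ ≈ 0.6306

Indifference means u(2020) = δ^2 · u(5079), so δ^2 = u(2020)/u(5079).
With u(x) = x: δ^2 = 2020/5079 = 0.39772.
So δ = 0.39772^(1/2) ≈ 0.6306.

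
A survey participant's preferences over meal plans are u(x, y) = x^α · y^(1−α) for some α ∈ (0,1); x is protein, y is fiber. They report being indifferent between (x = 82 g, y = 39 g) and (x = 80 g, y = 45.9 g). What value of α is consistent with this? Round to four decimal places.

α ≈ 0.8684

The Cobb–Douglas utilities coincide, so 82^α·39^(1−α) = 80^α·45.9^(1−α).
(82/80)^α = (45.9/39)^(1−α); take logs: α·ln(82/80) = (1−α)·ln(45.9/39), i.e. α·0.0246926 = (1−α)·0.1629035.
Thus α·(0.1875961) = 0.1629035, so α = 0.1629035/0.1875961 ≈ 0.8684.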